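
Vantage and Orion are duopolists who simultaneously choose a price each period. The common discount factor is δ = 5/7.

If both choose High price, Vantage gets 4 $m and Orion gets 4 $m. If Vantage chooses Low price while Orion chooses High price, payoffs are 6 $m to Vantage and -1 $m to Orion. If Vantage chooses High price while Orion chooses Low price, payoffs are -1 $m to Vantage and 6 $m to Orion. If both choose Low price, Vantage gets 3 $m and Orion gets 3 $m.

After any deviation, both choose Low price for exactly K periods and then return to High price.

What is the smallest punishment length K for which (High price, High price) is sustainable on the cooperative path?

IC: δ(1−δ^K)/(1−δ) ≥ (6−4)/(4−3) = 2.
With δ = 5/7: need 1 − δ^K ≥ 2·(1−5/7)/(5/7), i.e. δ^K ≤ 0.2000.
Since (5/7)^4 = 0.2603 and (5/7)^5 = 0.1859, the smallest such K is 5.

5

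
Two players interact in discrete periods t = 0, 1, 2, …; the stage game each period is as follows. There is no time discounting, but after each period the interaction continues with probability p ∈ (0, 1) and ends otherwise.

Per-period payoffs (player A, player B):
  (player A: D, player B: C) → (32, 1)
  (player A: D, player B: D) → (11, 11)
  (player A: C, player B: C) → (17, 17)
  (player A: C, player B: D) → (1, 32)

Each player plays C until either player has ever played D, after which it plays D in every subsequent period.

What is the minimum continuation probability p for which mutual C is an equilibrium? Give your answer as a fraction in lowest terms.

With no time discounting, the continuation probability p plays the role of the discount factor.
Grim-trigger IC: 17/(1−p) ≥ 32 + 11p/(1−p) ⇒ p ≥ (32−17)/(32−11) = 5/7.

5/7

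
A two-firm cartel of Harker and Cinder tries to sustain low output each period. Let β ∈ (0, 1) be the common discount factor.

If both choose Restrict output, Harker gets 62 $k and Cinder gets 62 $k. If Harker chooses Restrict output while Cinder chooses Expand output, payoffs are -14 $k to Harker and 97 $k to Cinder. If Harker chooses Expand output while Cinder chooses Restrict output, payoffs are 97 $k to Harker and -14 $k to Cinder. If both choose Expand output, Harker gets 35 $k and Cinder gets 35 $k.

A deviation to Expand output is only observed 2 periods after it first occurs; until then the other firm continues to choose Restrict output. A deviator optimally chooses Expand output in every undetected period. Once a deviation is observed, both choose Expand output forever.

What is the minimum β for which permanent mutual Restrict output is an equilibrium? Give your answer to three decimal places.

0.751

The best deviation is to choose Expand output for all 2 undetected periods, earning 97 each, then 35 forever once detected.
Deviation value: 97(1−β^2)/(1−β) + 35β^2/(1−β); cooperation value: 62/(1−β).
IC: 62 ≥ 97(1−β^2) + 35β^2 = 97 − 62β^2.
So β^2 ≥ 35/62, giving β ≥ (35/62)^(1/2) ≈ 0.751.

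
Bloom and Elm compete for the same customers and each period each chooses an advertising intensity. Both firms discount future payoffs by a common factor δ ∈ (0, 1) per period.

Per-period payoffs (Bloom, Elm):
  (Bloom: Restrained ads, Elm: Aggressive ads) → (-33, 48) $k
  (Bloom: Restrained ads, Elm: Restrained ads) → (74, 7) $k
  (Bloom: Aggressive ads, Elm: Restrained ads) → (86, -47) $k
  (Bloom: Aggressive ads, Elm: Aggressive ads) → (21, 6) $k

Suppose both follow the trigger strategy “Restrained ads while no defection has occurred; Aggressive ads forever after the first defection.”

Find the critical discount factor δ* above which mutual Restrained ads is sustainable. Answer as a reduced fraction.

41/42

Bloom's threshold: (86−74)/(86−21) = 12/65.
Elm's threshold: (48−7)/(48−6) = 41/42.
12/65 < 41/42, so Elm binds and δ* = 41/42.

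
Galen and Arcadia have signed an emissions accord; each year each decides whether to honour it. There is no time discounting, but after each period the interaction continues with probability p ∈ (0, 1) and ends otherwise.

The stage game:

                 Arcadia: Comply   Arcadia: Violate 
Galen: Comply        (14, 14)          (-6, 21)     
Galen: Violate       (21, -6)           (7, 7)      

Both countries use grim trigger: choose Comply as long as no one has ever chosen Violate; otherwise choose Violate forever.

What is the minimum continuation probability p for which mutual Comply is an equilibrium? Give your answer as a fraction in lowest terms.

With no time discounting, the continuation probability p plays the role of the discount factor.
Grim-trigger IC: 14/(1−p) ≥ 21 + 7p/(1−p) ⇒ p ≥ (21−14)/(21−7) = 1/2.

1/2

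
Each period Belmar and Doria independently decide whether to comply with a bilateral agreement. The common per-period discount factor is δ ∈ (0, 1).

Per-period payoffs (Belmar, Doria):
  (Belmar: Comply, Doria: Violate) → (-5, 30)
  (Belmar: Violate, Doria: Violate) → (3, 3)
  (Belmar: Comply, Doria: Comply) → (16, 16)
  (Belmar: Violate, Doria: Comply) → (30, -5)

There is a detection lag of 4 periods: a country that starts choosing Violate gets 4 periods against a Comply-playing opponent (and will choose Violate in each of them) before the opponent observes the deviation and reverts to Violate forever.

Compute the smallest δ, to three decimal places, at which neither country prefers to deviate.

A deviator earns 30 for 4 periods, then 3 forever; cooperating earns 16 forever. Multiplying the IC by (1−δ):
16 ≥ 30(1−δ^4) + 3δ^4, so 27·δ^4 ≥ 14 and δ^4 ≥ 14/27.
δ ≥ (14/27)^(1/4) ≈ 0.849.

0.849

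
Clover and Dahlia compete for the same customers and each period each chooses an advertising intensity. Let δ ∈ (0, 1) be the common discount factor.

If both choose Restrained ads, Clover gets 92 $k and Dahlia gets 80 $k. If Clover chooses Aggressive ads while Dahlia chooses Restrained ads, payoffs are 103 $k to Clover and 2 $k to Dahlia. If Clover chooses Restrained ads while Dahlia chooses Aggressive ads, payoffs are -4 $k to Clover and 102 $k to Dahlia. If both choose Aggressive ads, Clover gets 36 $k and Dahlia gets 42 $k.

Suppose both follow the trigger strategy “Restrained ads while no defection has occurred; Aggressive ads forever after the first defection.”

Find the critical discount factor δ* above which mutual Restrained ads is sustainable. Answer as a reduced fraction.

Clover: cooperation gives 92 each period; deviation gives 103 once then 36 forever.
  92/(1−δ) ≥ 103 + 36δ/(1−δ) ⇒ δ ≥ 11/67.
Dahlia: cooperation gives 80 each period; deviation gives 102 once then 42 forever.
  δ ≥ 22/60 = 11/30.
Both must hold, so the binding constraint is Dahlia's: δ ≥ 11/30.

11/30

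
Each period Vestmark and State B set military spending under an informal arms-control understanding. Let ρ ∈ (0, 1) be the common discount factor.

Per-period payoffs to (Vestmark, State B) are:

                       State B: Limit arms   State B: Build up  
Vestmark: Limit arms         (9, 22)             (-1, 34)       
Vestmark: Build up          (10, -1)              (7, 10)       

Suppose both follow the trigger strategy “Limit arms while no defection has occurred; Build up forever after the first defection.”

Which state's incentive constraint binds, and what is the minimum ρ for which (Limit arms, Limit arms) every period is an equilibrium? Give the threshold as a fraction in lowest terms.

State B; ρ ≥ 1/2

Vestmark's threshold: (10−9)/(10−7) = 1/3.
State B's threshold: (34−22)/(34−10) = 1/2.
1/3 < 1/2, so State B binds and ρ* = 1/2.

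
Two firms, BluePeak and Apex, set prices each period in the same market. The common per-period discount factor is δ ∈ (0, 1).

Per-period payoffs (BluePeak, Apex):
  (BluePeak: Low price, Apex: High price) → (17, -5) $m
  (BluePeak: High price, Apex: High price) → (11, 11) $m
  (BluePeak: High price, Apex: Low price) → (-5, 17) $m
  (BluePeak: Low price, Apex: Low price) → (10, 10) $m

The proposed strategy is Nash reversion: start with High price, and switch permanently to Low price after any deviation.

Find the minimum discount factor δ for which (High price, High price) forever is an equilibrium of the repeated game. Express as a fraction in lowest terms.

6/7

Under grim trigger the critical discount factor is (T−C)/(T−P) with T = 17, C = 11, P = 10.
δ* = (17−11)/(17−10) = 6/7.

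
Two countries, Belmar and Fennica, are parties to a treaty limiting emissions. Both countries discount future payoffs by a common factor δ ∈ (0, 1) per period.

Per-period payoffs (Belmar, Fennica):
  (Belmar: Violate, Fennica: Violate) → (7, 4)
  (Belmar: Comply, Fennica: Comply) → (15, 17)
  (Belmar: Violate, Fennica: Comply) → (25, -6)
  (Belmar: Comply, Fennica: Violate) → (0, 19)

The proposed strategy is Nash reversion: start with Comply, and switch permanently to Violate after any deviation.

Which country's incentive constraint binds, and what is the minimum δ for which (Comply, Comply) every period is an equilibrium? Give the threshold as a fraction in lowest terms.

Belmar; δ ≥ 5/9

For Belmar: deviation gain 25−15 = 10, per-period punishment loss 15−7 = 8. IC gives δ ≥ 10/18 = 5/9.
For Fennica: gain 2, loss 13 per period, so δ ≥ 2/15.
The tighter constraint is Belmar's, so cooperation needs δ ≥ 5/9.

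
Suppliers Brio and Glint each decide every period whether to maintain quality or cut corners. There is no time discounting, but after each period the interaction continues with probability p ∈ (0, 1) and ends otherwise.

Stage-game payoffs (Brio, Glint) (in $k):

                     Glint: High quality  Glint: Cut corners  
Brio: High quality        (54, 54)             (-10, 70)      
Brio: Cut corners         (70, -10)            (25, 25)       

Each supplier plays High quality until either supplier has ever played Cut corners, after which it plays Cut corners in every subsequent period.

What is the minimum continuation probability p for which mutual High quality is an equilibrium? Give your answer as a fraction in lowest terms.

16/45

With no time discounting, the continuation probability p plays the role of the discount factor.
Grim-trigger IC: 54/(1−p) ≥ 70 + 25p/(1−p) ⇒ p ≥ (70−54)/(70−25) = 16/45.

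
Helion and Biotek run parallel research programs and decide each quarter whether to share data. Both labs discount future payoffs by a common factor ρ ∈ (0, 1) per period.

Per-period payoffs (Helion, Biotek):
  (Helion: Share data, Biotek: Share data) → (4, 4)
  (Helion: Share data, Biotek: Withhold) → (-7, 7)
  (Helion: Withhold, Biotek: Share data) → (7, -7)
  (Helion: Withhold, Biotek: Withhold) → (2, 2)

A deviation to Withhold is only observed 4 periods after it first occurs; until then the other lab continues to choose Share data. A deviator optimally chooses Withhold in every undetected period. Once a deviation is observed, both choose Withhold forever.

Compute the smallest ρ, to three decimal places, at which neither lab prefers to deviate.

Deviating for the 4 undetected periods gains 7−4 = 3 per period over cooperation, then loses 4−2 = 2 per period forever once punishment starts.
Gain: 3(1 + ρ + … + ρ^3); loss: 2·ρ^4/(1−ρ).
No profitable deviation ⇔ 3(1−ρ^4) ≤ 2·ρ^4, i.e. ρ^4 ≥ 3/(3+2) = 3/5.
Hence ρ ≥ (3/5)^(1/4) ≈ 0.880.

0.880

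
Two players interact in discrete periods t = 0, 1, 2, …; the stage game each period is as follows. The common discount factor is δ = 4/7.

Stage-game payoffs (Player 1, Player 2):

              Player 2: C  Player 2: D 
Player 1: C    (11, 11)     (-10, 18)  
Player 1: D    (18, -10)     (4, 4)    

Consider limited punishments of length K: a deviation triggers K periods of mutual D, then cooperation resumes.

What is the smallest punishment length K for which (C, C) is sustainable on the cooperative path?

3

No profitable deviation requires (11−4)(δ+…+δ^K) ≥ 18−11, i.e. δ+…+δ^K ≥ 1 ≈ 1.0000.
With δ = 4/7, the partial sums are K=1: 0.5714, K=2: 0.8980, K=3: 1.0845.
K = 3 is the first length at which the sum reaches 1.0000.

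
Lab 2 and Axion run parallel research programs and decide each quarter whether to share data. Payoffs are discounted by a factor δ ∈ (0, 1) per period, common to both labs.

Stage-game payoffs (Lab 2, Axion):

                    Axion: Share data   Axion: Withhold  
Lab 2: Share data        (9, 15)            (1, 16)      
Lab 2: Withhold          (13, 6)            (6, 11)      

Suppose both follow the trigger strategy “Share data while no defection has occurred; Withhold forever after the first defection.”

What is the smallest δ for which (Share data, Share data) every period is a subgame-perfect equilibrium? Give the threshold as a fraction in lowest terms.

4/7

For Lab 2: deviation gain 13−9 = 4, per-period punishment loss 9−6 = 3. IC gives δ ≥ 4/7.
For Axion: gain 1, loss 4 per period, so δ ≥ 1/5.
The tighter constraint is Lab 2's, so cooperation needs δ ≥ 4/7.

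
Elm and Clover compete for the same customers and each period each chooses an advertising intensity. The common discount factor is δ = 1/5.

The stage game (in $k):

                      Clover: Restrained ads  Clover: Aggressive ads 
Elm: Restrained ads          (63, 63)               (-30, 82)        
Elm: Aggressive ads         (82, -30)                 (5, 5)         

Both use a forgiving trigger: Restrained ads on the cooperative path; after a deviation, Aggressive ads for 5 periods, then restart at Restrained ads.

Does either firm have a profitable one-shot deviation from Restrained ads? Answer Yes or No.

IC: δ+…+δ^5 ≥ (82−63)/(63−5) = 19/58.
At δ = 1/5: partial sum = 0.2499 < 0.3276. Cooperation not sustainable.

Yes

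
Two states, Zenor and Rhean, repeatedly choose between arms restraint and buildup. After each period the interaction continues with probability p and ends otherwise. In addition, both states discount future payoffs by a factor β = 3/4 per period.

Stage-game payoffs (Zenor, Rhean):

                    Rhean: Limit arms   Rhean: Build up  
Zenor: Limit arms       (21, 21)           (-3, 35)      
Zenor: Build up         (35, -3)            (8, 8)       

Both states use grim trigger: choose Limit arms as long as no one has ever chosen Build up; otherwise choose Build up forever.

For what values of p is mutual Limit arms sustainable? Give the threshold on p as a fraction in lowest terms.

56/81

Expected continuation weight on next period's payoff is β·p = 3/4·p, which plays the role of the discount factor.
Cooperation requires 3/4·p ≥ (35−21)/(35−8) = 14/27, hence p ≥ 56/81.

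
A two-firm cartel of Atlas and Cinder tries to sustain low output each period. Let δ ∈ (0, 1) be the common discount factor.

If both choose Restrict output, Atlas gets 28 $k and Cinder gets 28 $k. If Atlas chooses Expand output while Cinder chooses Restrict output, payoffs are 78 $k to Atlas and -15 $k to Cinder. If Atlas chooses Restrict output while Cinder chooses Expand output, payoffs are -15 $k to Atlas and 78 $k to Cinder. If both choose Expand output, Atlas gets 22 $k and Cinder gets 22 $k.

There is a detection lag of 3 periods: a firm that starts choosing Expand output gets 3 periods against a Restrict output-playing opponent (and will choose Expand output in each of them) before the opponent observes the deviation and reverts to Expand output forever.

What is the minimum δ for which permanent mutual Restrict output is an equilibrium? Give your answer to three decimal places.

0.963

A deviator earns 78 for 3 periods, then 22 forever; cooperating earns 28 forever. Multiplying the IC by (1−δ):
28 ≥ 78(1−δ^3) + 22δ^3, so 56·δ^3 ≥ 50 and δ^3 ≥ 25/28.
δ ≥ (25/28)^(1/3) ≈ 0.963.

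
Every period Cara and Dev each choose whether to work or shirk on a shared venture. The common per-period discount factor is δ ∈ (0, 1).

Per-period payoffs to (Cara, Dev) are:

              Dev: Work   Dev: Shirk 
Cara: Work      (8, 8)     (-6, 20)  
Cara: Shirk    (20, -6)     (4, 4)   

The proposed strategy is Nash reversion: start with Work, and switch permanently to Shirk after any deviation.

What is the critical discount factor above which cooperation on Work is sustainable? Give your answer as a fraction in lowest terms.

One-period gain from deviating is 20 − 8 = 12. The loss is 8 − 4 = 4 in every subsequent period, with present value 4·δ/(1−δ).
Deviation is unprofitable when 4·δ/(1−δ) ≥ 12, i.e. δ/(1−δ) ≥ 3.
Equivalently δ ≥ 12/(12+4) = 3/4.

3/4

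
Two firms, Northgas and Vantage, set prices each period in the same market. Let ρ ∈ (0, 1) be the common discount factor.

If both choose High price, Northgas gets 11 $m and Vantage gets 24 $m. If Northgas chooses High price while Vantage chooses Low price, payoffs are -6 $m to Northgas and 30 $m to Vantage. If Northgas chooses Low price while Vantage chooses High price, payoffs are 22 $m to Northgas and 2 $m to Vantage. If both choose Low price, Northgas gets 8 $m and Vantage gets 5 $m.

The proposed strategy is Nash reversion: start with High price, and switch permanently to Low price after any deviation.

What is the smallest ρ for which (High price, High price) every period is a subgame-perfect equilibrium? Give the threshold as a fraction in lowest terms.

Northgas: cooperation gives 11 each period; deviation gives 22 once then 8 forever.
  11/(1−ρ) ≥ 22 + 8ρ/(1−ρ) ⇒ ρ ≥ 11/14.
Vantage: cooperation gives 24 each period; deviation gives 30 once then 5 forever.
  ρ ≥ 6/25.
Both must hold, so the binding constraint is Northgas's: ρ ≥ 11/14.

11/14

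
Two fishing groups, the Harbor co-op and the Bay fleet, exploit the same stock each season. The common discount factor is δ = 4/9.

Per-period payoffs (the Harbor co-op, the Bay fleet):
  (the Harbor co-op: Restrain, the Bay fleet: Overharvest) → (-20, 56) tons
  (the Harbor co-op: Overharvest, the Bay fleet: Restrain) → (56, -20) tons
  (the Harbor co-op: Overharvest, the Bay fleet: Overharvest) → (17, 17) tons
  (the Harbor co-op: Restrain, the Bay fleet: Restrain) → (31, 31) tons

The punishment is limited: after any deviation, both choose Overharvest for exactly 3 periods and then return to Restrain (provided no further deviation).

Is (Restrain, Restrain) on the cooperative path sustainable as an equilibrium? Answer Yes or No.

No

A one-shot deviation gives 56 now, then 17 for 3 periods, then back to 31.
Gain from deviating: (56−31) today; loss: (31−17) in each of the next 3 periods.
No-deviation condition: (31−17)(δ+…+δ^3) ≥ 56−31, i.e. δ+…+δ^3 ≥ 25/14.
At δ = 4/9: δ+…+δ^3 = 0.7298 < 1.7857.
So cooperation is not sustainable.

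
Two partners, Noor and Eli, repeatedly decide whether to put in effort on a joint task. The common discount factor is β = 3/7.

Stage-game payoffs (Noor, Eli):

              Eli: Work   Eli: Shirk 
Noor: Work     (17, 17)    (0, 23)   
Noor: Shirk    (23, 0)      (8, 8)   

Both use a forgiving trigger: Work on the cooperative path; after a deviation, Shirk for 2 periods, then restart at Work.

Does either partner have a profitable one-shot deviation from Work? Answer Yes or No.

Yes

IC: β+…+β^2 ≥ (23−17)/(17−8) = 2/3.
At β = 3/7: partial sum = 0.6122 < 0.6667. Cooperation not sustainable.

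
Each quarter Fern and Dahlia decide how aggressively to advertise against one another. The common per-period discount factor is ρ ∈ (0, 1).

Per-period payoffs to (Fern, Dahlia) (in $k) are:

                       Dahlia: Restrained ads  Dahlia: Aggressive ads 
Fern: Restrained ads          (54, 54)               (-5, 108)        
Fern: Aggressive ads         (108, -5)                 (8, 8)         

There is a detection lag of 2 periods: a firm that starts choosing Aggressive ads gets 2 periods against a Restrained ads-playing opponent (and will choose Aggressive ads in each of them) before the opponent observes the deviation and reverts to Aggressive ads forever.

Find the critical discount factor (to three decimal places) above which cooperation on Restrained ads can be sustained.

0.735

The best deviation is to choose Aggressive ads for all 2 undetected periods, earning 108 each, then 8 forever once detected.
Deviation value: 108(1−ρ^2)/(1−ρ) + 8ρ^2/(1−ρ); cooperation value: 54/(1−ρ).
IC: 54 ≥ 108(1−ρ^2) + 8ρ^2 = 108 − 100ρ^2.
So ρ^2 ≥ 54/100 = 27/50, giving ρ ≥ (27/50)^(1/2) ≈ 0.735.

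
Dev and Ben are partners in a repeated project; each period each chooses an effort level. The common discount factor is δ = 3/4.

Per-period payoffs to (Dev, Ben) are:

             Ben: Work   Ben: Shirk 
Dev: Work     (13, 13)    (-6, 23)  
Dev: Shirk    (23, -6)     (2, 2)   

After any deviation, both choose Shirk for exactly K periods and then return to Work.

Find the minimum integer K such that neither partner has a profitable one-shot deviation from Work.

2

IC: δ(1−δ^K)/(1−δ) ≥ (23−13)/(13−2) = 10/11.
With δ = 3/4: need 1 − δ^K ≥ 10/11·(1−3/4)/(3/4), i.e. δ^K ≤ 0.6970.
Since (3/4)^1 = 0.7500 and (3/4)^2 = 0.5625, the smallest such K is 2.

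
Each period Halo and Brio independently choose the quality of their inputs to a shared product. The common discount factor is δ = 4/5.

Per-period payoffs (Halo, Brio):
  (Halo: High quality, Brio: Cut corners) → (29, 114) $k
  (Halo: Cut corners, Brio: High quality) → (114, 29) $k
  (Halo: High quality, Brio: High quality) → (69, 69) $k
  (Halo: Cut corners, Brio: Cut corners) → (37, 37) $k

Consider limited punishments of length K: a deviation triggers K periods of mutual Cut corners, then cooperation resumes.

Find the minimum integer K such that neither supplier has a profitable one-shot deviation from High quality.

IC: δ(1−δ^K)/(1−δ) ≥ (114−69)/(69−37) = 45/32.
With δ = 4/5: need 1 − δ^K ≥ 45/32·(1−4/5)/(4/5), i.e. δ^K ≤ 0.6484.
Since (4/5)^1 = 0.8000 and (4/5)^2 = 0.6400, the smallest such K is 2.

2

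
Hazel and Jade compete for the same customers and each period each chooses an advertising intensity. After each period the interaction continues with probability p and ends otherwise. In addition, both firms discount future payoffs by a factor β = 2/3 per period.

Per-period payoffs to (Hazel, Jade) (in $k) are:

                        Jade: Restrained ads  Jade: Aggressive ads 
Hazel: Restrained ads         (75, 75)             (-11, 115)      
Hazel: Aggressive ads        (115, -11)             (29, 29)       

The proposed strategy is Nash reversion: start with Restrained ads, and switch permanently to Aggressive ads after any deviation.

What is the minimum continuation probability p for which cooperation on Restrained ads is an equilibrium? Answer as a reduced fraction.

Expected continuation weight on next period's payoff is β·p = 2/3·p, which plays the role of the discount factor.
Cooperation requires 2/3·p ≥ (115−75)/(115−29) = 20/43, hence p ≥ 30/43.

30/43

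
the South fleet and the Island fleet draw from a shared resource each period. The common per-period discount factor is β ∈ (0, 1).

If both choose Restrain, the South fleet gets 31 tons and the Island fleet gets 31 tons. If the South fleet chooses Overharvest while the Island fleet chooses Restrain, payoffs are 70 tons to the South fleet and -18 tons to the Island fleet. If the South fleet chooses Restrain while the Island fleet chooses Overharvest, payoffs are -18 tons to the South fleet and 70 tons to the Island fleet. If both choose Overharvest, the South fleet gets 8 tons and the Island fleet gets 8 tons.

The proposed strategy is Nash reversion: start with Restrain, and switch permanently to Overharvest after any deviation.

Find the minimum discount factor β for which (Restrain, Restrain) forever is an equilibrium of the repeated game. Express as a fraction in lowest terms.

31/(1−β) ≥ 70 + 8β/(1−β)
31 ≥ 70 − 62β
β ≥ 39/62.

39/62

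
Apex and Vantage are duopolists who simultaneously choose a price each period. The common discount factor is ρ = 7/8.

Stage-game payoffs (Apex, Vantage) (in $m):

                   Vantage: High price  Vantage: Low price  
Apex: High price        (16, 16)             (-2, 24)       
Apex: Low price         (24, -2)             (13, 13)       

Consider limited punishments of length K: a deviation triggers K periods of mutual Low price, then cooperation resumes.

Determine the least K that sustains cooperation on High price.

Need Σ_{k=1}^{K} ρ^k ≥ (24−16)/(16−13) = 2.6667 at ρ = 7/8.
At K = 3 the sum is 2.3105 < 2.6667; at K = 4 it is 2.8967 ≥ 2.6667.
So the minimum punishment length is K = 4.

4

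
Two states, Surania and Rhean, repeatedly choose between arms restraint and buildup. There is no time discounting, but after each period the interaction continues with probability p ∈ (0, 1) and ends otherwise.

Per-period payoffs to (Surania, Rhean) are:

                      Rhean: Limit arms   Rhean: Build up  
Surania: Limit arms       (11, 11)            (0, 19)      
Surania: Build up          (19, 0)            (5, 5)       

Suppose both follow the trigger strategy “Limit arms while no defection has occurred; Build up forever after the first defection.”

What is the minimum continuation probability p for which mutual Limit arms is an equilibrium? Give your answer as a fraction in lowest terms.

Expected cooperation value is 11 + p·11 + p²·11 + … = 11/(1−p); deviation gives 19 + p·5/(1−p).
11 ≥ 19(1−p) + 5p ⇒ 14p ≥ 8 ⇒ p ≥ 8/14 = 4/7.

4/7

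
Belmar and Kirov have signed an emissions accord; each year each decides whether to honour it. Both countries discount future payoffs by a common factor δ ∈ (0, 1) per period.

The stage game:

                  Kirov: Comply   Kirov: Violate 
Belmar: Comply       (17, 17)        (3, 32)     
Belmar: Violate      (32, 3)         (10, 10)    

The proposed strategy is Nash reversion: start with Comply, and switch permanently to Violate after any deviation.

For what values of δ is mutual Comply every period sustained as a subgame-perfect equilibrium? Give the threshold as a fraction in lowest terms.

Under grim trigger the critical discount factor is (T−C)/(T−P) with T = 32, C = 17, P = 10.
δ* = (32−17)/(32−10) = 15/22.

15/22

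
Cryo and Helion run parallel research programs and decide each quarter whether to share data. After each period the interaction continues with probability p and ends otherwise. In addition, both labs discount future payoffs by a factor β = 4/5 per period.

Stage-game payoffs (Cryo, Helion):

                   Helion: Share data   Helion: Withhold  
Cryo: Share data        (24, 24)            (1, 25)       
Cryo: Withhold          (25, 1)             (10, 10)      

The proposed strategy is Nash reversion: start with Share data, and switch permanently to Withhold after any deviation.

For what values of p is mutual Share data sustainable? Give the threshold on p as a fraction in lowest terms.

With continuation probability p and discount β, the effective per-period discount factor is βp.
Grim-trigger IC: βp ≥ (25−24)/(25−10) = 1/15.
So p ≥ (1/15)/(4/5) = 1/12.

1/12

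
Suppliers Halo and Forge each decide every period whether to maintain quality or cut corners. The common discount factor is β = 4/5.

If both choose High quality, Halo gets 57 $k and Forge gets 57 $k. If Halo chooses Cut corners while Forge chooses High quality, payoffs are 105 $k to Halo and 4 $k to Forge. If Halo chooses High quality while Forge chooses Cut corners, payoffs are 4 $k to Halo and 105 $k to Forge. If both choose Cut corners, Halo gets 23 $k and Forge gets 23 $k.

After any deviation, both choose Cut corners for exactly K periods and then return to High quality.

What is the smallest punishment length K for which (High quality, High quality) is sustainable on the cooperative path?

IC: β(1−β^K)/(1−β) ≥ (105−57)/(57−23) = 24/17.
With β = 4/5: need 1 − β^K ≥ 24/17·(1−4/5)/(4/5), i.e. β^K ≤ 0.6471.
Since (4/5)^1 = 0.8000 and (4/5)^2 = 0.6400, the smallest such K is 2.

2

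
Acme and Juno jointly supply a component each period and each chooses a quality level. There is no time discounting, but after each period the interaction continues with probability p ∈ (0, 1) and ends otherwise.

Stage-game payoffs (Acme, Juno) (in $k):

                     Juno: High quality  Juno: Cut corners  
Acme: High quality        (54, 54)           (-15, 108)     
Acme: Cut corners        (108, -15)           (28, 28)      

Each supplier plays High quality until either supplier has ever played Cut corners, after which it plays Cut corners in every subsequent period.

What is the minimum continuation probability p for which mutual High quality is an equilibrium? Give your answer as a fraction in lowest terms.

Expected cooperation value is 54 + p·54 + p²·54 + … = 54/(1−p); deviation gives 108 + p·28/(1−p).
54 ≥ 108(1−p) + 28p ⇒ 80p ≥ 54 ⇒ p ≥ 54/80 = 27/40.

27/40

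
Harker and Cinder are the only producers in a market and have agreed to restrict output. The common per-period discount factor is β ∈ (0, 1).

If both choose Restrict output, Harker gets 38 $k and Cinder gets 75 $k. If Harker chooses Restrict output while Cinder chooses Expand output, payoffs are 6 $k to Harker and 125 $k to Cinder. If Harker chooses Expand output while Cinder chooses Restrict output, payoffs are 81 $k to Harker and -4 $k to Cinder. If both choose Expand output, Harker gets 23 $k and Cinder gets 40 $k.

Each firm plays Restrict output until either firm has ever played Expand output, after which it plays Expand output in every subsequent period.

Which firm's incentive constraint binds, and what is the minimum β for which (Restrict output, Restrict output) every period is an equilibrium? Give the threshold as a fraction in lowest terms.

Harker's threshold: (81−38)/(81−23) = 43/58.
Cinder's threshold: (125−75)/(125−40) = 10/17.
43/58 > 10/17, so Harker binds and β* = 43/58.

Harker; β ≥ 43/58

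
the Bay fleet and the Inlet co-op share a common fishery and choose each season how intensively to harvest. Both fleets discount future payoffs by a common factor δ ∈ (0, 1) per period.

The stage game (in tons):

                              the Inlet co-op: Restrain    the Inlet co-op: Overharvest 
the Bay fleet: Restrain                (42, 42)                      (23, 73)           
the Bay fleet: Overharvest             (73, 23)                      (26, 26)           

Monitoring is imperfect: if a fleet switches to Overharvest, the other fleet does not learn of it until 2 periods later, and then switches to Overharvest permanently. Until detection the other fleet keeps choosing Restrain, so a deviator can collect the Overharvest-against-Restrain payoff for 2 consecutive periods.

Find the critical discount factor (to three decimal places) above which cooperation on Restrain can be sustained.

Deviating for the 2 undetected periods gains 73−42 = 31 per period over cooperation, then loses 42−26 = 16 per period forever once punishment starts.
Gain: 31(1 + δ + … + δ^1); loss: 16·δ^2/(1−δ).
No profitable deviation ⇔ 31(1−δ^2) ≤ 16·δ^2, i.e. δ^2 ≥ 31/(31+16) = 31/47.
Hence δ ≥ (31/47)^(1/2) ≈ 0.812.

0.812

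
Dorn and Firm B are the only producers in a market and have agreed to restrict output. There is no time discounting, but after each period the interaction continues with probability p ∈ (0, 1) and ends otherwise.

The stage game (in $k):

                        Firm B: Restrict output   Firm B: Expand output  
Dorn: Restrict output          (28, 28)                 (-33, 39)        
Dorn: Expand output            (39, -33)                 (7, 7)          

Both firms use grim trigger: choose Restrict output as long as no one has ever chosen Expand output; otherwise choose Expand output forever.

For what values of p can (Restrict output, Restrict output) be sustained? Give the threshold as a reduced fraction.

11/32

With no time discounting, the continuation probability p plays the role of the discount factor.
Grim-trigger IC: 28/(1−p) ≥ 39 + 7p/(1−p) ⇒ p ≥ (39−28)/(39−7) = 11/32.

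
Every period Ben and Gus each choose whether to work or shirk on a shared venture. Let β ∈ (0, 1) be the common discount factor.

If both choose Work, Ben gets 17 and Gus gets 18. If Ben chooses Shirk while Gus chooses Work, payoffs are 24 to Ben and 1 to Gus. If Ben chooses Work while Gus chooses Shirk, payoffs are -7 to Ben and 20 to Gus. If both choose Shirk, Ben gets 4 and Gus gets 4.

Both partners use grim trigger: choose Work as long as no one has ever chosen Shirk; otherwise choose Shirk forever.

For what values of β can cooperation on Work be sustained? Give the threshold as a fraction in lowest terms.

7/20

Ben's threshold: (24−17)/(24−4) = 7/20.
Gus's threshold: (20−18)/(20−4) = 1/8.
7/20 > 1/8, so Ben binds and β* = 7/20.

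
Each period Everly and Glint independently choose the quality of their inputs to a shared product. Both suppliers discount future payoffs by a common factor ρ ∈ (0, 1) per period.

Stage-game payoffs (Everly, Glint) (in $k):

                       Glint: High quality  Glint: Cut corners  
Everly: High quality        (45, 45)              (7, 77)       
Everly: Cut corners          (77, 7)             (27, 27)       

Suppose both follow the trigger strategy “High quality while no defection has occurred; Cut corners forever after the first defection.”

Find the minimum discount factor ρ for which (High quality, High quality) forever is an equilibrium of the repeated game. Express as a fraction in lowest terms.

Under grim trigger the critical discount factor is (T−C)/(T−P) with T = 77, C = 45, P = 27.
ρ* = (77−45)/(77−27) = 32/50 = 16/25.

16/25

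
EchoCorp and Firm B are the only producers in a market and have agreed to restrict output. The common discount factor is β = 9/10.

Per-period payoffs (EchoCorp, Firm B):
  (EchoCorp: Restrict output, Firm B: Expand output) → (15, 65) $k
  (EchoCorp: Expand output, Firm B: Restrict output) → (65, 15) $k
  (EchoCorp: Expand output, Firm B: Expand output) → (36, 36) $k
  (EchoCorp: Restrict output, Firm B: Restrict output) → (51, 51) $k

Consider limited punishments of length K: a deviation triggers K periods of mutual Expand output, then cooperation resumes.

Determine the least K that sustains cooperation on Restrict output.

Need Σ_{k=1}^{K} β^k ≥ (65−51)/(51−36) = 0.9333 at β = 9/10.
At K = 1 the sum is 0.9000 < 0.9333; at K = 2 it is 1.7100 ≥ 0.9333.
So the minimum punishment length is K = 2.

2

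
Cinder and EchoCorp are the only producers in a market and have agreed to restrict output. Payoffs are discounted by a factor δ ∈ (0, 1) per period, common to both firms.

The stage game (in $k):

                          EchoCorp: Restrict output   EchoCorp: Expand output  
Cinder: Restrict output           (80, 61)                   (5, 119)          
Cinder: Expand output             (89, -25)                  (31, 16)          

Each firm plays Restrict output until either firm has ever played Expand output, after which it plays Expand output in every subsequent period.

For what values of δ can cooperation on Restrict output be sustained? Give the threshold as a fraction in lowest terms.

58/103

Cinder: cooperation gives 80 each period; deviation gives 89 once then 31 forever.
  80/(1−δ) ≥ 89 + 31δ/(1−δ) ⇒ δ ≥ 9/58.
EchoCorp: cooperation gives 61 each period; deviation gives 119 once then 16 forever.
  δ ≥ 58/103.
Both must hold, so the binding constraint is EchoCorp's: δ ≥ 58/103.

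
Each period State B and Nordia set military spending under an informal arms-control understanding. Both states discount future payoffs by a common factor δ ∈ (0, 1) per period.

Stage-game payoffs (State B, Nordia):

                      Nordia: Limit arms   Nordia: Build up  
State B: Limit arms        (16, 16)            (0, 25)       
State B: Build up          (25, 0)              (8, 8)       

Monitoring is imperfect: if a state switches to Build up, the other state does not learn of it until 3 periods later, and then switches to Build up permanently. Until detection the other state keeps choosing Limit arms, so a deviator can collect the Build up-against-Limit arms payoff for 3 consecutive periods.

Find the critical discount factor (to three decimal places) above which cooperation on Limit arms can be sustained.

Deviating for the 3 undetected periods gains 25−16 = 9 per period over cooperation, then loses 16−8 = 8 per period forever once punishment starts.
Gain: 9(1 + δ + … + δ^2); loss: 8·δ^3/(1−δ).
No profitable deviation ⇔ 9(1−δ^3) ≤ 8·δ^3, i.e. δ^3 ≥ 9/(9+8) = 9/17.
Hence δ ≥ (9/17)^(1/3) ≈ 0.809.

0.809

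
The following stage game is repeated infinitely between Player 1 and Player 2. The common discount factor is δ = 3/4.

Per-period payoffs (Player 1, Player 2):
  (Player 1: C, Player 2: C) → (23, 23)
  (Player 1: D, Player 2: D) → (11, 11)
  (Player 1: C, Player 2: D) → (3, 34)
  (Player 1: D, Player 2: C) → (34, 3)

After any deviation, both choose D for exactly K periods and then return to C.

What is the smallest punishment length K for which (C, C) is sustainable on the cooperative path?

2

No profitable deviation requires (23−11)(δ+…+δ^K) ≥ 34−23, i.e. δ+…+δ^K ≥ 11/12 ≈ 0.9167.
With δ = 3/4, the partial sums are K=1: 0.7500, K=2: 1.3125.
K = 2 is the first length at which the sum reaches 0.9167.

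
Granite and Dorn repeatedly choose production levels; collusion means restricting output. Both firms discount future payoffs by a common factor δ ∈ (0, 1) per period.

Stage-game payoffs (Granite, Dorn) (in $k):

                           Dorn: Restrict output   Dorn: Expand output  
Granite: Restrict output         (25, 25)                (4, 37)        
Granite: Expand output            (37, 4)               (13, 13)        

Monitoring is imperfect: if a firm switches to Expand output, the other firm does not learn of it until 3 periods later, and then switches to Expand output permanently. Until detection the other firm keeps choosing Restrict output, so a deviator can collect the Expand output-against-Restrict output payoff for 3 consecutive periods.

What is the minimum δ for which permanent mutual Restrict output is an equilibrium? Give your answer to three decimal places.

A deviator earns 37 for 3 periods, then 13 forever; cooperating earns 25 forever. Multiplying the IC by (1−δ):
25 ≥ 37(1−δ^3) + 13δ^3, so 24·δ^3 ≥ 12 and δ^3 ≥ 1/2.
δ ≥ (1/2)^(1/3) ≈ 0.794.

0.794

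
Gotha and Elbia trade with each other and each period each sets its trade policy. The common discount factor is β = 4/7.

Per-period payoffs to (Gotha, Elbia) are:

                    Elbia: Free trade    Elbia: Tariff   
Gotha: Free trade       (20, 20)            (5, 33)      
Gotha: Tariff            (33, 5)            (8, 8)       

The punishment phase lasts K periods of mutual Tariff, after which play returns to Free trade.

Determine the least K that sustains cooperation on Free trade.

3

No profitable deviation requires (20−8)(β+…+β^K) ≥ 33−20, i.e. β+…+β^K ≥ 13/12 ≈ 1.0833.
With β = 4/7, the partial sums are K=1: 0.5714, K=2: 0.8980, K=3: 1.0845.
K = 3 is the first length at which the sum reaches 1.0833.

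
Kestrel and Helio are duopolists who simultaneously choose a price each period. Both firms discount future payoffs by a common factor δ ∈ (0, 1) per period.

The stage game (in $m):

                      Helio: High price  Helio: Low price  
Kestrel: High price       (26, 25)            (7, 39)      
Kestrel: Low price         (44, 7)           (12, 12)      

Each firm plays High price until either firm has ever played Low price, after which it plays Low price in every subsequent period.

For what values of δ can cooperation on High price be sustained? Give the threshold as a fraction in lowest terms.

For Kestrel: deviation gain 44−26 = 18, per-period punishment loss 26−12 = 14. IC gives δ ≥ 18/32 = 9/16.
For Helio: gain 14, loss 13 per period, so δ ≥ 14/27.
The tighter constraint is Kestrel's, so cooperation needs δ ≥ 9/16.

9/16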